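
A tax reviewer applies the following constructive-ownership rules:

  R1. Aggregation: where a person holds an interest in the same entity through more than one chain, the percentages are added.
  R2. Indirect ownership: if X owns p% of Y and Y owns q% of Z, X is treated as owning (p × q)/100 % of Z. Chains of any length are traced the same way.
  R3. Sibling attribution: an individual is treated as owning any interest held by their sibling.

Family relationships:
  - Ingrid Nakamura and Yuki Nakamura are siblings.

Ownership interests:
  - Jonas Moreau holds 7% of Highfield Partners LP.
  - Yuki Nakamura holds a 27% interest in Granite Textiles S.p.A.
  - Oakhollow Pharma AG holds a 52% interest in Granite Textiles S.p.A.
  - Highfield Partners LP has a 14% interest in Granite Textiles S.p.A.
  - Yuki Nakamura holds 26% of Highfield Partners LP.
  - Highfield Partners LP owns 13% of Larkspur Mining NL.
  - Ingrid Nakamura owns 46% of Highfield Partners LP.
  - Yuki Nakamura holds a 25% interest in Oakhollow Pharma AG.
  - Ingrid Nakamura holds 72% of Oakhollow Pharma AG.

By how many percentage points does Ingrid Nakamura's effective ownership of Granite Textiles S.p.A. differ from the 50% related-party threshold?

By sibling attribution (R3), Ingrid Nakamura is treated as also owning Yuki Nakamura's interest in Oakhollow Pharma AG, giving 72% + 25% = 97%.
By sibling attribution (R3), Ingrid Nakamura is treated as also owning Yuki Nakamura's interest in Highfield Partners LP, giving 46% + 26% = 72%.
By sibling attribution (R3), Ingrid Nakamura is treated as owning Yuki Nakamura's 27% interest in Granite Textiles S.p.A.
Chain via Oakhollow Pharma AG (R2): 97% × 52% = 50.44% of Granite Textiles S.p.A.
Chain via Highfield Partners LP (R2): 72% × 14% = 10.08% of Granite Textiles S.p.A.
Direct interest in Granite Textiles S.p.A: 27%.
Aggregating (R1): 50.44% + 10.08% + 27% = 87.52%.
87.52% exceeds the 50% threshold by 37.52 percentage points.

37.52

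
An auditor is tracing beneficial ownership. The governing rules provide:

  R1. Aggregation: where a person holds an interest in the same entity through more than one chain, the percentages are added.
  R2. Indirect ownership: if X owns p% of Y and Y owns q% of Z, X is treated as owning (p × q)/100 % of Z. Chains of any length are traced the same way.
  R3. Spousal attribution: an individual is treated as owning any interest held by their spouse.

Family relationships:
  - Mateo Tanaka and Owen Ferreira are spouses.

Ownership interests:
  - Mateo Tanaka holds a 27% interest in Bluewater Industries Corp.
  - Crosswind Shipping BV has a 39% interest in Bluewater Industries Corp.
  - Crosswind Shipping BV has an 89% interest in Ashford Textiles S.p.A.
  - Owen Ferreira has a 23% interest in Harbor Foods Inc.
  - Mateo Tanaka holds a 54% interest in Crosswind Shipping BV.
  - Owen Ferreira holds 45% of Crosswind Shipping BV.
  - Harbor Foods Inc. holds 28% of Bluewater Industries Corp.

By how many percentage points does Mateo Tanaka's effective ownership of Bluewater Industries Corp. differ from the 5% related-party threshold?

67.05

By spousal attribution (R3), Mateo Tanaka is treated as also owning Owen Ferreira's interest in Crosswind Shipping BV, giving 54% + 45% = 99%.
By spousal attribution (R3), Mateo Tanaka is treated as owning Owen Ferreira's 23% interest in Harbor Foods Inc.
Chain via Crosswind Shipping BV (R2): 99% × 39% = 38.61% of Bluewater Industries Corp.
Direct interest in Bluewater Industries Corp: 27%.
Chain via Harbor Foods Inc. (R2): 23% × 28% = 6.44% of Bluewater Industries Corp.
Aggregating (R1): 38.61% + 27% + 6.44% = 72.05%.
72.05% exceeds the 5% threshold by 67.05 percentage points.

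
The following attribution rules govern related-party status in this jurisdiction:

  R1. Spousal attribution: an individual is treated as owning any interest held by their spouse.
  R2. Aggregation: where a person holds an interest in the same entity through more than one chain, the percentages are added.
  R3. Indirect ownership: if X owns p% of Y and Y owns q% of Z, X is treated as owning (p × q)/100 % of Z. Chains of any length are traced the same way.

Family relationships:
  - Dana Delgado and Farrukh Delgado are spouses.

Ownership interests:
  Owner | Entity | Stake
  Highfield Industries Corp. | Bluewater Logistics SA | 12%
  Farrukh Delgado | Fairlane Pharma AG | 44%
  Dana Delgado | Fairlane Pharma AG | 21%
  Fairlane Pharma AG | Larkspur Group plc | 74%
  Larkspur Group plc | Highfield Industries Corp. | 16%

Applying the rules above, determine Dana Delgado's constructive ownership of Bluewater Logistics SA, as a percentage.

By spousal attribution (R1), Dana Delgado is treated as also owning Farrukh Delgado's interest in Fairlane Pharma AG, giving 21% + 44% = 65%.
Chain via Fairlane Pharma AG → Larkspur Group plc → Highfield Industries Corp. (R3): 65% × 74% × 16% × 12% = 0.92352% of Bluewater Logistics SA.

0.92352%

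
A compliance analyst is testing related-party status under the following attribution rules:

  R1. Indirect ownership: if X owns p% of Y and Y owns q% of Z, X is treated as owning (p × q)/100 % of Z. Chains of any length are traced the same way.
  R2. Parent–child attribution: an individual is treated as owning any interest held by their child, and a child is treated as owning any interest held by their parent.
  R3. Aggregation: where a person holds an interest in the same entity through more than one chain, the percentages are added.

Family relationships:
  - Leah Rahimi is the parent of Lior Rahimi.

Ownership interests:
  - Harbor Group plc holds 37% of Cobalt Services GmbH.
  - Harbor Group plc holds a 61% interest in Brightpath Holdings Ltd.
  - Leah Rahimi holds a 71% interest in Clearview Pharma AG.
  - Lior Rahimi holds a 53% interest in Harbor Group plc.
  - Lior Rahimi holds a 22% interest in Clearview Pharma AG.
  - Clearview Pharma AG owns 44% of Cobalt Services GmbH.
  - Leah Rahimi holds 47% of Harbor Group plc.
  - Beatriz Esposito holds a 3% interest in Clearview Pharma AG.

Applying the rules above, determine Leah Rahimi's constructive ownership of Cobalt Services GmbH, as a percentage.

77.92%

By parent–child attribution (R2), Leah Rahimi is treated as also owning Lior Rahimi's interest in Harbor Group plc, giving 47% + 53% = 100%.
By parent–child attribution (R2), Leah Rahimi is treated as also owning Lior Rahimi's interest in Clearview Pharma AG, giving 71% + 22% = 93%.
Chain via Harbor Group plc (R1): 100% × 37% = 37% of Cobalt Services GmbH.
Chain via Clearview Pharma AG (R1): 93% × 44% = 40.92% of Cobalt Services GmbH.
Aggregating (R3): 37% + 40.92% = 77.92%.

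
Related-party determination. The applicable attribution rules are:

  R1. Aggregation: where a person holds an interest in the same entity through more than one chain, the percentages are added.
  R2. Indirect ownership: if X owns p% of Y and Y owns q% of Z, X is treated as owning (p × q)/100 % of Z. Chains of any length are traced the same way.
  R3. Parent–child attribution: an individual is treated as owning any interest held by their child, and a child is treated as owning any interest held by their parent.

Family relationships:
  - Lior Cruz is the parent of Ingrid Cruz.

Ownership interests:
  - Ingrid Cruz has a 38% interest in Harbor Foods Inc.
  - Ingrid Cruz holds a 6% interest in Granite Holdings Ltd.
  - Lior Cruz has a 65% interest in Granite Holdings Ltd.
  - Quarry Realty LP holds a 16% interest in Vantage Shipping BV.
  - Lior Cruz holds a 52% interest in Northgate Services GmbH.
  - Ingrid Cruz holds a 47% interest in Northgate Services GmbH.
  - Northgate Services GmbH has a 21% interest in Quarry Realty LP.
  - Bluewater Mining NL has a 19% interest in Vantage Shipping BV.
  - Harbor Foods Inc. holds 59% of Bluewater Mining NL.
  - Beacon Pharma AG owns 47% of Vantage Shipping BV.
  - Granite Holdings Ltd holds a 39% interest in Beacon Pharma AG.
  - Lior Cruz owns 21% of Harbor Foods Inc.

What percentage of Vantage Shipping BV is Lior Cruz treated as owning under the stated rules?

By parent–child attribution (R3), Lior Cruz is treated as also owning Ingrid Cruz's interest in Northgate Services GmbH, giving 52% + 47% = 99%.
By parent–child attribution (R3), Lior Cruz is treated as also owning Ingrid Cruz's interest in Granite Holdings Ltd, giving 65% + 6% = 71%.
By parent–child attribution (R3), Lior Cruz is treated as also owning Ingrid Cruz's interest in Harbor Foods Inc, giving 21% + 38% = 59%.
Chain via Northgate Services GmbH → Quarry Realty LP (R2): 99% × 21% × 16% = 3.3264% of Vantage Shipping BV.
Chain via Granite Holdings Ltd → Beacon Pharma AG (R2): 71% × 39% × 47% = 13.0143% of Vantage Shipping BV.
Chain via Harbor Foods Inc. → Bluewater Mining NL (R2): 59% × 59% × 19% = 6.6139% of Vantage Shipping BV.
Aggregating (R1): 3.3264% + 13.0143% + 6.6139% = 22.9546%.

22.9546%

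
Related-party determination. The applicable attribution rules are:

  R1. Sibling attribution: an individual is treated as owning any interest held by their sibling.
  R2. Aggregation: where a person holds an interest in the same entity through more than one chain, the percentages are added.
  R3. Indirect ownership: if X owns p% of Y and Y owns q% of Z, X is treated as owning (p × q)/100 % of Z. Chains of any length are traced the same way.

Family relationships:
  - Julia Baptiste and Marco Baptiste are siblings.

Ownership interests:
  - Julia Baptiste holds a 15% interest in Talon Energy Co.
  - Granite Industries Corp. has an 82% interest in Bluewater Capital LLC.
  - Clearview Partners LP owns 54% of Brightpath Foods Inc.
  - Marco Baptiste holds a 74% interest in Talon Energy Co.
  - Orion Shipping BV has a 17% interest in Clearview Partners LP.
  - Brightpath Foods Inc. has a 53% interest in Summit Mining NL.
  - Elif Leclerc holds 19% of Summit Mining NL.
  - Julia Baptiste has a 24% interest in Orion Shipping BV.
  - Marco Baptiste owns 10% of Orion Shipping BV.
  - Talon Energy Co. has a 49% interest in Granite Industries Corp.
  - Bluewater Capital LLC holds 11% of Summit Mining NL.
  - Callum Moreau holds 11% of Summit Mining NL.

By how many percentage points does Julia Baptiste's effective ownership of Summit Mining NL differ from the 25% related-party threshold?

19.412142

By sibling attribution (R1), Julia Baptiste is treated as also owning Marco Baptiste's interest in Talon Energy Co, giving 15% + 74% = 89%.
By sibling attribution (R1), Julia Baptiste is treated as also owning Marco Baptiste's interest in Orion Shipping BV, giving 24% + 10% = 34%.
Chain via Talon Energy Co. → Granite Industries Corp. → Bluewater Capital LLC (R3): 89% × 49% × 82% × 11% = 3.933622% of Summit Mining NL.
Chain via Orion Shipping BV → Clearview Partners LP → Brightpath Foods Inc. (R3): 34% × 17% × 54% × 53% = 1.654236% of Summit Mining NL.
Aggregating (R2): 3.933622% + 1.654236% = 5.587858%.
5.587858% falls short of the 25% threshold by 19.412142 percentage points.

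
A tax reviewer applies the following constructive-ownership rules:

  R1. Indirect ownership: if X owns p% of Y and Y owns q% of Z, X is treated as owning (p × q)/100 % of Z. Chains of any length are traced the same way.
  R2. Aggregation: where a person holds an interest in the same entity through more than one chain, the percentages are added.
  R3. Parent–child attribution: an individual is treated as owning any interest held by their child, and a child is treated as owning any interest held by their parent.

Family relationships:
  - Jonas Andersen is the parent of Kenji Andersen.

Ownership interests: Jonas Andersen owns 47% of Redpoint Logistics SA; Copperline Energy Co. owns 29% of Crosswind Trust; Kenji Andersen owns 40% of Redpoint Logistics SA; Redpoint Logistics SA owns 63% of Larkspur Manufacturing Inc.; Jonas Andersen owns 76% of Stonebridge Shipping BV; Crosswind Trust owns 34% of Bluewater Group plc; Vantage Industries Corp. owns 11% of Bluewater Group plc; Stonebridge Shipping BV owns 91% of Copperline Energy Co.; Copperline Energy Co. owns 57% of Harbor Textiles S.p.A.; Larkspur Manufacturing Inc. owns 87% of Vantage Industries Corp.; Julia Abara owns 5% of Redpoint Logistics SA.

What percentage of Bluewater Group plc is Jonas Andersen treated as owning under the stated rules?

12.064493%

By parent–child attribution (R3), Jonas Andersen is treated as also owning Kenji Andersen's interest in Redpoint Logistics SA, giving 47% + 40% = 87%.
Chain via Stonebridge Shipping BV → Copperline Energy Co. → Crosswind Trust (R1): 76% × 91% × 29% × 34% = 6.819176% of Bluewater Group plc.
Chain via Redpoint Logistics SA → Larkspur Manufacturing Inc. → Vantage Industries Corp. (R1): 87% × 63% × 87% × 11% = 5.245317% of Bluewater Group plc.
Aggregating (R2): 6.819176% + 5.245317% = 12.064493%.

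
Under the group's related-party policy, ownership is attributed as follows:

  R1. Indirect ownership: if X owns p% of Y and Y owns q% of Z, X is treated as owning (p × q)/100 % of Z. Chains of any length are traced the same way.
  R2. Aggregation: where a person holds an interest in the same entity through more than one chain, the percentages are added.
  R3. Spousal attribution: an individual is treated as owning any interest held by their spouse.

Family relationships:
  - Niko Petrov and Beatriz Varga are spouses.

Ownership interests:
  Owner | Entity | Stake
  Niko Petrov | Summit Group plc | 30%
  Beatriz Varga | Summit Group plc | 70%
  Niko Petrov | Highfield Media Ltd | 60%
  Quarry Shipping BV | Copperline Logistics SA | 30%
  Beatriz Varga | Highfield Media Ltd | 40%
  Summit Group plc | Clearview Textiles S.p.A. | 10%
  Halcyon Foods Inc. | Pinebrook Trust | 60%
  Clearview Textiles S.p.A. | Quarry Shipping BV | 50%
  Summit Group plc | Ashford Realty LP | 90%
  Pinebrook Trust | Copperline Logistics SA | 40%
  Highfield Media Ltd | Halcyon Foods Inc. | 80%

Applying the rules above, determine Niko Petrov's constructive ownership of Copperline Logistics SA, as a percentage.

By spousal attribution (R3), Niko Petrov is treated as also owning Beatriz Varga's interest in Summit Group plc, giving 30% + 70% = 100%.
By spousal attribution (R3), Niko Petrov is treated as also owning Beatriz Varga's interest in Highfield Media Ltd, giving 60% + 40% = 100%.
Chain via Summit Group plc → Clearview Textiles S.p.A. → Quarry Shipping BV (R1): 100% × 10% × 50% × 30% = 1.5% of Copperline Logistics SA.
Chain via Highfield Media Ltd → Halcyon Foods Inc. → Pinebrook Trust (R1): 100% × 80% × 60% × 40% = 19.2% of Copperline Logistics SA.
Aggregating (R2): 1.5% + 19.2% = 20.7%.

20.7%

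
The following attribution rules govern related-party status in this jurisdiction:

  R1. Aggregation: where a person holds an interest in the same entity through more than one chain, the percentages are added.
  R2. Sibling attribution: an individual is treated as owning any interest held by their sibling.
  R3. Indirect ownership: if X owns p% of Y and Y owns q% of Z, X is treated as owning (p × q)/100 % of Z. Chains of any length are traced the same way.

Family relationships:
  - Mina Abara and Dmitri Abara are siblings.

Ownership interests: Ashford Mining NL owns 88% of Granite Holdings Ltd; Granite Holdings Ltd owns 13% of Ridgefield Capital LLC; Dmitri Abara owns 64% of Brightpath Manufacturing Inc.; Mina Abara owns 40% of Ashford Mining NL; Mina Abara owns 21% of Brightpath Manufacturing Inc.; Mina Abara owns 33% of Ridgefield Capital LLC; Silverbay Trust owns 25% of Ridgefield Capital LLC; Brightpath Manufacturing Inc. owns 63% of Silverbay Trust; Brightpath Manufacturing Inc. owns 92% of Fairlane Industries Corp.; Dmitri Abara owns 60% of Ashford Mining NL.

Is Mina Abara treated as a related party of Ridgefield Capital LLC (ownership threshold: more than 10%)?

By sibling attribution (R2), Mina Abara is treated as also owning Dmitri Abara's interest in Brightpath Manufacturing Inc, giving 21% + 64% = 85%.
By sibling attribution (R2), Mina Abara is treated as also owning Dmitri Abara's interest in Ashford Mining NL, giving 40% + 60% = 100%.
Chain via Brightpath Manufacturing Inc. → Silverbay Trust (R3): 85% × 63% × 25% = 13.3875% of Ridgefield Capital LLC.
Chain via Ashford Mining NL → Granite Holdings Ltd (R3): 100% × 88% × 13% = 11.44% of Ridgefield Capital LLC.
Direct interest in Ridgefield Capital LLC: 33%.
Aggregating (R1): 13.3875% + 11.44% + 33% = 57.8275%.
57.8275% exceeds the 10% threshold, so Mina is a related party to Ridgefield Capital LLC.

Yes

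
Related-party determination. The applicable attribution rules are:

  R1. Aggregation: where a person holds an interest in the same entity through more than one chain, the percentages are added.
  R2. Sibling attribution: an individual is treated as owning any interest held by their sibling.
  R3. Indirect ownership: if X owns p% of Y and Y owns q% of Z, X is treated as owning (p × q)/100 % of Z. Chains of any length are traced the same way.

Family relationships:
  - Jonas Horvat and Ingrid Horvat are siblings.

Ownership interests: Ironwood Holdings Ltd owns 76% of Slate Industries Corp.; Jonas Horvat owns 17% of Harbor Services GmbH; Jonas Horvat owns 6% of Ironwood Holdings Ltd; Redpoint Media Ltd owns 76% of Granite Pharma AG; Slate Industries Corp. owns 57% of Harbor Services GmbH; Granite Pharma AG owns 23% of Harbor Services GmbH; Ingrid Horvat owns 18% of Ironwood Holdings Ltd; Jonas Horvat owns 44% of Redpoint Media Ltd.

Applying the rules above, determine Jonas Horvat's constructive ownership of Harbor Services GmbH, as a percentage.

By sibling attribution (R2), Jonas Horvat is treated as also owning Ingrid Horvat's interest in Ironwood Holdings Ltd, giving 6% + 18% = 24%.
Chain via Ironwood Holdings Ltd → Slate Industries Corp. (R3): 24% × 76% × 57% = 10.3968% of Harbor Services GmbH.
Chain via Redpoint Media Ltd → Granite Pharma AG (R3): 44% × 76% × 23% = 7.6912% of Harbor Services GmbH.
Direct interest in Harbor Services GmbH: 17%.
Aggregating (R1): 10.3968% + 7.6912% + 17% = 35.088%.

35.088%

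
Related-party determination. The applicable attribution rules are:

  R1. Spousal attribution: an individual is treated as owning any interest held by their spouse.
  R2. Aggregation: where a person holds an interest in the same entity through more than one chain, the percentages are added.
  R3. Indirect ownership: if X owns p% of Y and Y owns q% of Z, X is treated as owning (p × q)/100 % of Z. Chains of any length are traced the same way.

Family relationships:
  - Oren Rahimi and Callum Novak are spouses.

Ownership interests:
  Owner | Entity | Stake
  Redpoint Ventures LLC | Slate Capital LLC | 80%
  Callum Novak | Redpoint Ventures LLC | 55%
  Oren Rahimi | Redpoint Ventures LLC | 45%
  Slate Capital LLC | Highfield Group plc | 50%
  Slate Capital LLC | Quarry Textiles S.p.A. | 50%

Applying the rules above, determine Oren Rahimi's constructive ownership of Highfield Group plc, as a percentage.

40%

By spousal attribution (R1), Oren Rahimi is treated as also owning Callum Novak's interest in Redpoint Ventures LLC, giving 45% + 55% = 100%.
Chain via Redpoint Ventures LLC → Slate Capital LLC (R3): 100% × 80% × 50% = 40% of Highfield Group plc.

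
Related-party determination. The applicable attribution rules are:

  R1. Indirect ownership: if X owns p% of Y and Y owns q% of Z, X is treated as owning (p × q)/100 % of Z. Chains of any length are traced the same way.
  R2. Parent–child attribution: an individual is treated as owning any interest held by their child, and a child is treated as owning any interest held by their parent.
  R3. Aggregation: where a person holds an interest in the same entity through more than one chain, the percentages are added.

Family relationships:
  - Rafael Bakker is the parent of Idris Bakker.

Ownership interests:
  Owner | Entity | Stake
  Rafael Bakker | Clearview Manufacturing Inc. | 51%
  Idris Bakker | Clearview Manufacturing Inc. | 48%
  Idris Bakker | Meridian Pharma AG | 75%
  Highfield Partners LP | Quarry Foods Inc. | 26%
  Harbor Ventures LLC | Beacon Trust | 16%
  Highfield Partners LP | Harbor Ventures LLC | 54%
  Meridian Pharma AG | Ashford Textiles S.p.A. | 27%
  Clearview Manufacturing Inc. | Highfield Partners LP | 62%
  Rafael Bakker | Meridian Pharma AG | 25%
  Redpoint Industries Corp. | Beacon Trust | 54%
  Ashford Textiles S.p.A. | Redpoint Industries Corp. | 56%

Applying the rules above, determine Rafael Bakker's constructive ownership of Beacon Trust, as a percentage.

By parent–child attribution (R2), Rafael Bakker is treated as also owning Idris Bakker's interest in Clearview Manufacturing Inc, giving 51% + 48% = 99%.
By parent–child attribution (R2), Rafael Bakker is treated as also owning Idris Bakker's interest in Meridian Pharma AG, giving 25% + 75% = 100%.
Chain via Clearview Manufacturing Inc. → Highfield Partners LP → Harbor Ventures LLC (R1): 99% × 62% × 54% × 16% = 5.303232% of Beacon Trust.
Chain via Meridian Pharma AG → Ashford Textiles S.p.A. → Redpoint Industries Corp. (R1): 100% × 27% × 56% × 54% = 8.1648% of Beacon Trust.
Aggregating (R3): 5.303232% + 8.1648% = 13.468032%.

13.468032%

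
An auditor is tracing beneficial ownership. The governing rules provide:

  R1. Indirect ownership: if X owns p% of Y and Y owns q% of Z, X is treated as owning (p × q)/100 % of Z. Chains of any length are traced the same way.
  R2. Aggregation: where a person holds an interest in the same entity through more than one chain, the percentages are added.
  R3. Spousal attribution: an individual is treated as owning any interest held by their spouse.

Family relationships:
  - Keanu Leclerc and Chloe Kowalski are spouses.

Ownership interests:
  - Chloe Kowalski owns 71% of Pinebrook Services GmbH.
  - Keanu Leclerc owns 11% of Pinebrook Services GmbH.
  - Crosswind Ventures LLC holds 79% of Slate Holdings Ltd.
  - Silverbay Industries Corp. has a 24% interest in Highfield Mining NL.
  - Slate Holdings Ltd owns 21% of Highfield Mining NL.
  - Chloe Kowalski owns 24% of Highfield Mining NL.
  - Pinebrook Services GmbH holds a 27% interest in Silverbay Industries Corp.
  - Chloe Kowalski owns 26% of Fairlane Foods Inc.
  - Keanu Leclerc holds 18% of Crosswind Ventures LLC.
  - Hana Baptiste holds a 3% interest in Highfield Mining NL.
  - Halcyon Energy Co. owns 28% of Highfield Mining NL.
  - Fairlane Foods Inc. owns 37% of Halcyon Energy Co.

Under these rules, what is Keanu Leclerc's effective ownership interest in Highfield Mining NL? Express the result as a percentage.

By spousal attribution (R3), Keanu Leclerc is treated as also owning Chloe Kowalski's interest in Pinebrook Services GmbH, giving 11% + 71% = 82%.
By spousal attribution (R3), Keanu Leclerc is treated as owning Chloe Kowalski's 26% interest in Fairlane Foods Inc.
By spousal attribution (R3), Keanu Leclerc is treated as owning Chloe Kowalski's 24% interest in Highfield Mining NL.
Chain via Pinebrook Services GmbH → Silverbay Industries Corp. (R1): 82% × 27% × 24% = 5.3136% of Highfield Mining NL.
Chain via Crosswind Ventures LLC → Slate Holdings Ltd (R1): 18% × 79% × 21% = 2.9862% of Highfield Mining NL.
Chain via Fairlane Foods Inc. → Halcyon Energy Co. (R1): 26% × 37% × 28% = 2.6936% of Highfield Mining NL.
Direct interest in Highfield Mining NL: 24%.
Aggregating (R2): 5.3136% + 2.9862% + 2.6936% + 24% = 34.9934%.

34.9934%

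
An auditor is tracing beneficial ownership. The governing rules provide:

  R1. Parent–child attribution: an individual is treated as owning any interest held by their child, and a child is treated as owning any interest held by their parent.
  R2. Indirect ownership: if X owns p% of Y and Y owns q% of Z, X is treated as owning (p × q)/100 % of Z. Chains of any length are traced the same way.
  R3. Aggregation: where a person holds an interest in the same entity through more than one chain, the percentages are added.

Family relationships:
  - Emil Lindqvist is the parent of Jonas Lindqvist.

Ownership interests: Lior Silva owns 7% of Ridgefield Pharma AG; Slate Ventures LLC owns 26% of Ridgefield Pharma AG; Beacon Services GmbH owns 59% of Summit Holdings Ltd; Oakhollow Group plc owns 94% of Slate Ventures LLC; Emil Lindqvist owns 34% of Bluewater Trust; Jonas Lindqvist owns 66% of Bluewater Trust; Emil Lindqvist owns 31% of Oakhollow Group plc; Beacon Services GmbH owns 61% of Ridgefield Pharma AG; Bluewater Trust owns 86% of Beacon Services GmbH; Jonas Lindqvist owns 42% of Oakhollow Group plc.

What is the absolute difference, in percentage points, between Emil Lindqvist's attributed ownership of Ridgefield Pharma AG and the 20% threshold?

50.3012

By parent–child attribution (R1), Emil Lindqvist is treated as also owning Jonas Lindqvist's interest in Bluewater Trust, giving 34% + 66% = 100%.
By parent–child attribution (R1), Emil Lindqvist is treated as also owning Jonas Lindqvist's interest in Oakhollow Group plc, giving 31% + 42% = 73%.
Chain via Bluewater Trust → Beacon Services GmbH (R2): 100% × 86% × 61% = 52.46% of Ridgefield Pharma AG.
Chain via Oakhollow Group plc → Slate Ventures LLC (R2): 73% × 94% × 26% = 17.8412% of Ridgefield Pharma AG.
Aggregating (R3): 52.46% + 17.8412% = 70.3012%.
70.3012% exceeds the 20% threshold by 50.3012 percentage points.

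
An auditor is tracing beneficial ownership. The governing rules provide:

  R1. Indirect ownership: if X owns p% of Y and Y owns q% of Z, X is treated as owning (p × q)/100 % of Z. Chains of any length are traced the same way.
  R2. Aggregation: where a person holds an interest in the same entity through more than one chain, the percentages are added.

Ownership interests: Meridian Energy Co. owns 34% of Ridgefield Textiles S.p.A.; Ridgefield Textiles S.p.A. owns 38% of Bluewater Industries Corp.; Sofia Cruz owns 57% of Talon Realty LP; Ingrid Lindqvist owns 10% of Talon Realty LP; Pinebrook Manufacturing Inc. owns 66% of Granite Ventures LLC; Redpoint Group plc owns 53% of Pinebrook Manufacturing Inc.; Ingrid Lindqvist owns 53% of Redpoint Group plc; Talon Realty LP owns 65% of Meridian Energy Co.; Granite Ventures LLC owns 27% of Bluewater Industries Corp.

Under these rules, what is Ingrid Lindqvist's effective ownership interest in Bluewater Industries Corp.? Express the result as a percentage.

Chain via Talon Realty LP → Meridian Energy Co. → Ridgefield Textiles S.p.A. (R1): 10% × 65% × 34% × 38% = 0.8398% of Bluewater Industries Corp.
Chain via Redpoint Group plc → Pinebrook Manufacturing Inc. → Granite Ventures LLC (R1): 53% × 53% × 66% × 27% = 5.005638% of Bluewater Industries Corp.
Aggregating (R2): 0.8398% + 5.005638% = 5.845438%.

5.845438%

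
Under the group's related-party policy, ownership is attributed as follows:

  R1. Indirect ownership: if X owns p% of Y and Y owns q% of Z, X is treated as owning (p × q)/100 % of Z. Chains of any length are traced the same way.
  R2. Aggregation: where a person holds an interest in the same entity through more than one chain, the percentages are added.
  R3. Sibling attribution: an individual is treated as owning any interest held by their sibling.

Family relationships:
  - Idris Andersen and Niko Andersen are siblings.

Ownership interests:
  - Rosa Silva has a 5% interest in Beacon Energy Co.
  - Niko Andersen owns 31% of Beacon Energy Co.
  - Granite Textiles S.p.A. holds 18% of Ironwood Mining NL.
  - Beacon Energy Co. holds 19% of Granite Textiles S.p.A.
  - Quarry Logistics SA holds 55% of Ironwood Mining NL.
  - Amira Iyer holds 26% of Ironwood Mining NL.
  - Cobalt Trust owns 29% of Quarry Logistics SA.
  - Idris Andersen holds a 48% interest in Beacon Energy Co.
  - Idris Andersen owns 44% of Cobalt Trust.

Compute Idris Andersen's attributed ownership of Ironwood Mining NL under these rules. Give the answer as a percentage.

By sibling attribution (R3), Idris Andersen is treated as also owning Niko Andersen's interest in Beacon Energy Co, giving 48% + 31% = 79%.
Chain via Beacon Energy Co. → Granite Textiles S.p.A. (R1): 79% × 19% × 18% = 2.7018% of Ironwood Mining NL.
Chain via Cobalt Trust → Quarry Logistics SA (R1): 44% × 29% × 55% = 7.018% of Ironwood Mining NL.
Aggregating (R2): 2.7018% + 7.018% = 9.7198%.

9.7198%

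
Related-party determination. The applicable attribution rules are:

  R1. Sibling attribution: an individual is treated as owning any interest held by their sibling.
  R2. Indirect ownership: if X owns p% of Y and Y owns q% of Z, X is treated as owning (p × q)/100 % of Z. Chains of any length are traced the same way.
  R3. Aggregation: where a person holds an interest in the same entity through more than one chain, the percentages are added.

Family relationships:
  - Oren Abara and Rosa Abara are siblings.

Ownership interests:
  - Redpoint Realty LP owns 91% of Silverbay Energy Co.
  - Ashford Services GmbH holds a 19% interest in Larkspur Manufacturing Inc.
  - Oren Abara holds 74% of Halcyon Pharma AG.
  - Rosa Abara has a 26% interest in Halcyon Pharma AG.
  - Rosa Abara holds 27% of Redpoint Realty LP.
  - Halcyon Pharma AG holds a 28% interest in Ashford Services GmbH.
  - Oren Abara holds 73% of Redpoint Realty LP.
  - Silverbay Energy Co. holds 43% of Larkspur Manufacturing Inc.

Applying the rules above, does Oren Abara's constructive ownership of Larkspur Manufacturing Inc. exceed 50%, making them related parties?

No

By sibling attribution (R1), Oren Abara is treated as also owning Rosa Abara's interest in Redpoint Realty LP, giving 73% + 27% = 100%.
By sibling attribution (R1), Oren Abara is treated as also owning Rosa Abara's interest in Halcyon Pharma AG, giving 74% + 26% = 100%.
Chain via Redpoint Realty LP → Silverbay Energy Co. (R2): 100% × 91% × 43% = 39.13% of Larkspur Manufacturing Inc.
Chain via Halcyon Pharma AG → Ashford Services GmbH (R2): 100% × 28% × 19% = 5.32% of Larkspur Manufacturing Inc.
Aggregating (R3): 39.13% + 5.32% = 44.45%.
44.45% does not exceed the 50% threshold, so Oren is not a related party to Larkspur Manufacturing Inc.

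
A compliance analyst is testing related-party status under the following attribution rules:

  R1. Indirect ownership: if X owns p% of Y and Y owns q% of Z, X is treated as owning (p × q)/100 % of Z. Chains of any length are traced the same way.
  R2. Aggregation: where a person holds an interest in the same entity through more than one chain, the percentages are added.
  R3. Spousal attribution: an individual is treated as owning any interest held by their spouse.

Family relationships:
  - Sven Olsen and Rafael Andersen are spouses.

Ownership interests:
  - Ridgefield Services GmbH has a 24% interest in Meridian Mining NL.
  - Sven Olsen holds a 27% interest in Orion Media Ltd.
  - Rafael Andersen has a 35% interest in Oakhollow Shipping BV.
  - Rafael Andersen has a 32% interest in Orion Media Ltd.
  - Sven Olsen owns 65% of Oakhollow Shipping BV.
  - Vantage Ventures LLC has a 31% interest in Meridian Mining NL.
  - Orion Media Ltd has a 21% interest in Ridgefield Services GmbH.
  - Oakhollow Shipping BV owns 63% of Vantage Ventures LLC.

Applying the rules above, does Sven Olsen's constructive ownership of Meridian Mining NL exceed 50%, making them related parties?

By spousal attribution (R3), Sven Olsen is treated as also owning Rafael Andersen's interest in Oakhollow Shipping BV, giving 65% + 35% = 100%.
By spousal attribution (R3), Sven Olsen is treated as also owning Rafael Andersen's interest in Orion Media Ltd, giving 27% + 32% = 59%.
Chain via Oakhollow Shipping BV → Vantage Ventures LLC (R1): 100% × 63% × 31% = 19.53% of Meridian Mining NL.
Chain via Orion Media Ltd → Ridgefield Services GmbH (R1): 59% × 21% × 24% = 2.9736% of Meridian Mining NL.
Aggregating (R2): 19.53% + 2.9736% = 22.5036%.
22.5036% does not exceed the 50% threshold, so Sven is not a related party to Meridian Mining NL.

No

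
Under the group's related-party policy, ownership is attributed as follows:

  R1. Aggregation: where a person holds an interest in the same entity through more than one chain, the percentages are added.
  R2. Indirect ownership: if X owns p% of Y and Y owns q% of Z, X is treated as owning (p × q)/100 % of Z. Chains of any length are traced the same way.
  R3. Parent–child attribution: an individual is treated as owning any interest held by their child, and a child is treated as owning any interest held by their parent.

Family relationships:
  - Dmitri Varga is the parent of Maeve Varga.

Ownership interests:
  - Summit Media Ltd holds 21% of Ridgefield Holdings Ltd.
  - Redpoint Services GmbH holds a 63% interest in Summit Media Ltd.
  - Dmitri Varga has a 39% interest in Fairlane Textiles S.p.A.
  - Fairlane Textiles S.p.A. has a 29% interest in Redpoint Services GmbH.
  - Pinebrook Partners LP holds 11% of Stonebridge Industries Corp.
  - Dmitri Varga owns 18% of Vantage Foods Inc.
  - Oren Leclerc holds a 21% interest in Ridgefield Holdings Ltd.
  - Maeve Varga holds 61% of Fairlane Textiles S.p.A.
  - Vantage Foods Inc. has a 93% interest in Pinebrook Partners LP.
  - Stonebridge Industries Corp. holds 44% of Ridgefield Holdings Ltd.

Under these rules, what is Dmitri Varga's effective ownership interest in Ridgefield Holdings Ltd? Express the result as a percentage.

4.646916%

By parent–child attribution (R3), Dmitri Varga is treated as also owning Maeve Varga's interest in Fairlane Textiles S.p.A, giving 39% + 61% = 100%.
Chain via Vantage Foods Inc. → Pinebrook Partners LP → Stonebridge Industries Corp. (R2): 18% × 93% × 11% × 44% = 0.810216% of Ridgefield Holdings Ltd.
Chain via Fairlane Textiles S.p.A. → Redpoint Services GmbH → Summit Media Ltd (R2): 100% × 29% × 63% × 21% = 3.8367% of Ridgefield Holdings Ltd.
Aggregating (R1): 0.810216% + 3.8367% = 4.646916%.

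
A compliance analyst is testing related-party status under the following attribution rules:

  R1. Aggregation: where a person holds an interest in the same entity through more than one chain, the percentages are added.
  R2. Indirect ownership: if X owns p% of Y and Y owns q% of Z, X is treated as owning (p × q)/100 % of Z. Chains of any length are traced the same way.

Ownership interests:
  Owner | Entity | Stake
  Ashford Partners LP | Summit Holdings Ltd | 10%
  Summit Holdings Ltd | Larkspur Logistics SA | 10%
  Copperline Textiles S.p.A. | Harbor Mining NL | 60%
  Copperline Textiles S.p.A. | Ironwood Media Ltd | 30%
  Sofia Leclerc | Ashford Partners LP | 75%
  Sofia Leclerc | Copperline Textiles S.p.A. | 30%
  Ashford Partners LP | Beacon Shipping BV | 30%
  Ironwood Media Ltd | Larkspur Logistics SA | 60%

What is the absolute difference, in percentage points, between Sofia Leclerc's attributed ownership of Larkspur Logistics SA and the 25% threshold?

18.85

Chain via Copperline Textiles S.p.A. → Ironwood Media Ltd (R2): 30% × 30% × 60% = 5.4% of Larkspur Logistics SA.
Chain via Ashford Partners LP → Summit Holdings Ltd (R2): 75% × 10% × 10% = 0.75% of Larkspur Logistics SA.
Aggregating (R1): 5.4% + 0.75% = 6.15%.
6.15% falls short of the 25% threshold by 18.85 percentage points.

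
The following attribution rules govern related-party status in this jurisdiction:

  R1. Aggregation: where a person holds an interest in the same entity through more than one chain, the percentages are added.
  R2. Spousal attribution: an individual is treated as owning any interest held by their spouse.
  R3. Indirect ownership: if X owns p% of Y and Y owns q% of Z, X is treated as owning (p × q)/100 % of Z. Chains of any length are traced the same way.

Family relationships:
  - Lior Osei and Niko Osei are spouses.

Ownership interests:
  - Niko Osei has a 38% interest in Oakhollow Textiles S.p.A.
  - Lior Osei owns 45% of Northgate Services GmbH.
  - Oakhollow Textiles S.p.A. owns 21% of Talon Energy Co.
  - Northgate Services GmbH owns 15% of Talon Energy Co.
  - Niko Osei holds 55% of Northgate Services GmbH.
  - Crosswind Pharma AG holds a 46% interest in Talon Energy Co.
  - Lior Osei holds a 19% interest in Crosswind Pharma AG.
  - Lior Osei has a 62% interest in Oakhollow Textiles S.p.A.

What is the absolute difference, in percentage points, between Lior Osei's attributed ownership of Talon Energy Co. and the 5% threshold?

39.74

By spousal attribution (R2), Lior Osei is treated as also owning Niko Osei's interest in Oakhollow Textiles S.p.A, giving 62% + 38% = 100%.
By spousal attribution (R2), Lior Osei is treated as also owning Niko Osei's interest in Northgate Services GmbH, giving 45% + 55% = 100%.
Chain via Oakhollow Textiles S.p.A. (R3): 100% × 21% = 21% of Talon Energy Co.
Chain via Northgate Services GmbH (R3): 100% × 15% = 15% of Talon Energy Co.
Chain via Crosswind Pharma AG (R3): 19% × 46% = 8.74% of Talon Energy Co.
Aggregating (R1): 21% + 15% + 8.74% = 44.74%.
44.74% exceeds the 5% threshold by 39.74 percentage points.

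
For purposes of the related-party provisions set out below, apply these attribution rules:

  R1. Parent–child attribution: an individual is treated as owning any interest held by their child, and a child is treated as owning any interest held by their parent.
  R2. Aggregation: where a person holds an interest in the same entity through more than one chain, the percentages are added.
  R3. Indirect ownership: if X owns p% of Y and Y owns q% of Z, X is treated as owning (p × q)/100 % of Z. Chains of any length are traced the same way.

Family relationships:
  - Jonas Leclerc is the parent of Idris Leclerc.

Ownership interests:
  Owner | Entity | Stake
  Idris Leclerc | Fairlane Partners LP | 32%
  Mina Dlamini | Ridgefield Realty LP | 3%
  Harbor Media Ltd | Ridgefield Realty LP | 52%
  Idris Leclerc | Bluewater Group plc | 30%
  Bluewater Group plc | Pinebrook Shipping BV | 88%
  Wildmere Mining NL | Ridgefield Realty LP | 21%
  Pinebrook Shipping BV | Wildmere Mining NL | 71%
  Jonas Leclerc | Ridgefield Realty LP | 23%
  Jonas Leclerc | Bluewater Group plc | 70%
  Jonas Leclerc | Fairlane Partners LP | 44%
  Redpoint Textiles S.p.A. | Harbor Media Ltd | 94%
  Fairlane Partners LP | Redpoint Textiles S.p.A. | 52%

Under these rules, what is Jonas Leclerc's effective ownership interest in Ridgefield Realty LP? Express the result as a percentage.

55.438176%

By parent–child attribution (R1), Jonas Leclerc is treated as also owning Idris Leclerc's interest in Bluewater Group plc, giving 70% + 30% = 100%.
By parent–child attribution (R1), Jonas Leclerc is treated as also owning Idris Leclerc's interest in Fairlane Partners LP, giving 44% + 32% = 76%.
Chain via Bluewater Group plc → Pinebrook Shipping BV → Wildmere Mining NL (R3): 100% × 88% × 71% × 21% = 13.1208% of Ridgefield Realty LP.
Chain via Fairlane Partners LP → Redpoint Textiles S.p.A. → Harbor Media Ltd (R3): 76% × 52% × 94% × 52% = 19.317376% of Ridgefield Realty LP.
Direct interest in Ridgefield Realty LP: 23%.
Aggregating (R2): 13.1208% + 19.317376% + 23% = 55.438176%.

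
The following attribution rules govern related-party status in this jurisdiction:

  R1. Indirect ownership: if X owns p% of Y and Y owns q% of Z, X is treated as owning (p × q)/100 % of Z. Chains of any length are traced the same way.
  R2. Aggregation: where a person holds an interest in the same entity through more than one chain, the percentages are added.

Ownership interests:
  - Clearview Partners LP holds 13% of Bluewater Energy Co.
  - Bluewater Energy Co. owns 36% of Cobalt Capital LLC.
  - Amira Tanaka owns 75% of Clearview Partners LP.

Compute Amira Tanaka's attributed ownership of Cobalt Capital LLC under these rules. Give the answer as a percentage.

Chain via Clearview Partners LP → Bluewater Energy Co. (R1): 75% × 13% × 36% = 3.51% of Cobalt Capital LLC.

3.51%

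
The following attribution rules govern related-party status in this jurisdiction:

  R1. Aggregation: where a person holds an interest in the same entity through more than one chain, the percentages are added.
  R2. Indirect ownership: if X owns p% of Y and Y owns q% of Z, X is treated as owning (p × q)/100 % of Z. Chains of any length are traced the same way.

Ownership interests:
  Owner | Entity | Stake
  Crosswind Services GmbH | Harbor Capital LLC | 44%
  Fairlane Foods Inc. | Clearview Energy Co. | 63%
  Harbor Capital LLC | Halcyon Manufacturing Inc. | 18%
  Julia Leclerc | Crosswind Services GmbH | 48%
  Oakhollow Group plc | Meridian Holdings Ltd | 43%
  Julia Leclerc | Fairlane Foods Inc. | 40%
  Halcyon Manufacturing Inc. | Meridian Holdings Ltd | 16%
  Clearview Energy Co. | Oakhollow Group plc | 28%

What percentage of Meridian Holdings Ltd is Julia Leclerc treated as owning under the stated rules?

Chain via Fairlane Foods Inc. → Clearview Energy Co. → Oakhollow Group plc (R2): 40% × 63% × 28% × 43% = 3.03408% of Meridian Holdings Ltd.
Chain via Crosswind Services GmbH → Harbor Capital LLC → Halcyon Manufacturing Inc. (R2): 48% × 44% × 18% × 16% = 0.608256% of Meridian Holdings Ltd.
Aggregating (R1): 3.03408% + 0.608256% = 3.642336%.

3.642336%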